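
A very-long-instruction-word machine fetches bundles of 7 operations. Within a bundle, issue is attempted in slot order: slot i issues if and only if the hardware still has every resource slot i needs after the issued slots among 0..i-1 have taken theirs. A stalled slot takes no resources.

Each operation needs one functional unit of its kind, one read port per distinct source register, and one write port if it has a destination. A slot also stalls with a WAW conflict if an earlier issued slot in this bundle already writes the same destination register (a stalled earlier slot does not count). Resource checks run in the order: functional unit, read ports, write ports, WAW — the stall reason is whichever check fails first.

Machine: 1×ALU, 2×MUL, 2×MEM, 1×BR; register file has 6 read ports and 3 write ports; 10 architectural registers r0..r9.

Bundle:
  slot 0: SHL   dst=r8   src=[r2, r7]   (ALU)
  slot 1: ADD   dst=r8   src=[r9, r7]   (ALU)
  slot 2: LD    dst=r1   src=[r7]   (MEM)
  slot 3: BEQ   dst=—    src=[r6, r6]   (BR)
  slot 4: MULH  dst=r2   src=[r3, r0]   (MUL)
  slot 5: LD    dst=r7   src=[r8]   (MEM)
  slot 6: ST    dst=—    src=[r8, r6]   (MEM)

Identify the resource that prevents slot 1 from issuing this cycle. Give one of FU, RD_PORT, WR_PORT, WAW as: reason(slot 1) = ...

  0. ALU→r8 ⇒ go  {0A/2Mu/2Ld/1B | 4r 2w}
  1. ALU→r8 ⇒ no(FU)  {0A/2Mu/2Ld/1B | 4r 2w}
  2. MEM→r1 ⇒ go  {0A/2Mu/1Ld/1B | 3r 1w}
  3. BR ⇒ go  {0A/2Mu/1Ld/0B | 2r 1w}
  4. MUL→r2 ⇒ go  {0A/1Mu/1Ld/0B | 0r 0w}
  5. MEM→r7 ⇒ no(RD_PORT)  {0A/1Mu/1Ld/0B | 0r 0w}
  6. MEM ⇒ no(RD_PORT)  {0A/1Mu/1Ld/0B | 0r 0w}

reason(slot 1) = FU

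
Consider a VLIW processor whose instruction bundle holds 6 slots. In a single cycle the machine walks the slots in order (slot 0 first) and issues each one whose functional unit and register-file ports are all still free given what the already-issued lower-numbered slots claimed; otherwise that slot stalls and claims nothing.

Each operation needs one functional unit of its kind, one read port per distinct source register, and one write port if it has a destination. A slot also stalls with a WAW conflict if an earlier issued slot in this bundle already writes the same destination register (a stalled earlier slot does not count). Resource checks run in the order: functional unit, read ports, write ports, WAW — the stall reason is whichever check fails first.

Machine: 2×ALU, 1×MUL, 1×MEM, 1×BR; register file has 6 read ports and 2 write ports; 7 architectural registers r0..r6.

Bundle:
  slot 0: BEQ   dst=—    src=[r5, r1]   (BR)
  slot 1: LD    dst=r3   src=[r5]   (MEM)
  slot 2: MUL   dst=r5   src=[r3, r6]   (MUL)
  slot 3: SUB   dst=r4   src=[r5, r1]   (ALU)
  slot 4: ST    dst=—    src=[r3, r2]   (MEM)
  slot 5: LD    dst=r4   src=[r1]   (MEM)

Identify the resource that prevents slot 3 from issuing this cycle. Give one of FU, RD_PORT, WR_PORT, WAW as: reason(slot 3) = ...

reason(slot 3) = RD_PORT

  0. BR ⇒ go  {2A/1Mu/1Ld/0B | 4r 2w}
  1. MEM→r3 ⇒ go  {2A/1Mu/0Ld/0B | 3r 1w}
  2. MUL→r5 ⇒ go  {2A/0Mu/0Ld/0B | 1r 0w}
  3. ALU→r4 ⇒ no(RD_PORT)  {2A/0Mu/0Ld/0B | 1r 0w}
  4. MEM ⇒ no(FU)  {2A/0Mu/0Ld/0B | 1r 0w}
  5. MEM→r4 ⇒ no(FU)  {2A/0Mu/0Ld/0B | 1r 0w}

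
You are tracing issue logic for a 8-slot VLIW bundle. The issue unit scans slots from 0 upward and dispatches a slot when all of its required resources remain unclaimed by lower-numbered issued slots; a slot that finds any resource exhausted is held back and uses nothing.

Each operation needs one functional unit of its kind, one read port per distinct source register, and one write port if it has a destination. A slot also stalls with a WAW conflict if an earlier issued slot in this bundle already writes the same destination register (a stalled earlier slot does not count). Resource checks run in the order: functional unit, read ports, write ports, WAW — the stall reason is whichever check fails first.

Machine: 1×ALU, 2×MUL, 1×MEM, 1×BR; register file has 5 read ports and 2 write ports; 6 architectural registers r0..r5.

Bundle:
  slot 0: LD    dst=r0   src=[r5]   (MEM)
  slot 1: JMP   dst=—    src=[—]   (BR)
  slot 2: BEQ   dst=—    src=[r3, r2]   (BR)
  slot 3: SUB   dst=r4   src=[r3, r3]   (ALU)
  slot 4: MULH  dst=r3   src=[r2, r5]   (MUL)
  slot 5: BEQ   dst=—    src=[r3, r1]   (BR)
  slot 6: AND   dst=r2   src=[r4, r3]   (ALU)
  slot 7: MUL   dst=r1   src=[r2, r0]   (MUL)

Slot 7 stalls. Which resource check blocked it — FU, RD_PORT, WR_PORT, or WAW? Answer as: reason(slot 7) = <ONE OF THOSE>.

slot 0 (MEM): ISSUE — free A1,Mu2,Ld0,B1 rp4 wp1
slot 1 (BR): ISSUE — free A1,Mu2,Ld0,B0 rp4 wp1
slot 2 (BR): stall FU — free A1,Mu2,Ld0,B0 rp4 wp1
slot 3 (ALU): ISSUE — free A0,Mu2,Ld0,B0 rp3 wp0
slot 4 (MUL): stall WR_PORT — free A0,Mu2,Ld0,B0 rp3 wp0
slot 5 (BR): stall FU — free A0,Mu2,Ld0,B0 rp3 wp0
slot 6 (ALU): stall FU — free A0,Mu2,Ld0,B0 rp3 wp0
slot 7 (MUL): stall WR_PORT — free A0,Mu2,Ld0,B0 rp3 wp0

reason(slot 7) = WR_PORT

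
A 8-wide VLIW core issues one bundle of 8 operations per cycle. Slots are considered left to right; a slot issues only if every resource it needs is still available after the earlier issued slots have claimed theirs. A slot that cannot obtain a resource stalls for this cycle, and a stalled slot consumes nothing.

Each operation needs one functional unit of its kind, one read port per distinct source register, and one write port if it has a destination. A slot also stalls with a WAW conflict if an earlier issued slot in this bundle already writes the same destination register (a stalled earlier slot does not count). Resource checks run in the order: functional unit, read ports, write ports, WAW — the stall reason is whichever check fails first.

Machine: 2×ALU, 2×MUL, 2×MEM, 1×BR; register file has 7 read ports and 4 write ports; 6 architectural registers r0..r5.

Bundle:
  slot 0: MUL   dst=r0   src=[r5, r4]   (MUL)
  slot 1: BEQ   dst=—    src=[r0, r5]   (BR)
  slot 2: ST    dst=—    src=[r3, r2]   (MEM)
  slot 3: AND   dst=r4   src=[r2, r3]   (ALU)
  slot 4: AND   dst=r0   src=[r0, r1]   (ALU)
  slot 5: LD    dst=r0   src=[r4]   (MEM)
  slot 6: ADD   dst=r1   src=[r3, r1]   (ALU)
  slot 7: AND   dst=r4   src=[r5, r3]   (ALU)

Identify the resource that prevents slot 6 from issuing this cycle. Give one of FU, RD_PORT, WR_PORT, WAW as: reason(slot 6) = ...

slot 0 (MUL): ISSUE — free A2,Mu1,Ld2,B1 rp5 wp3
slot 1 (BR): ISSUE — free A2,Mu1,Ld2,B0 rp3 wp3
slot 2 (MEM): ISSUE — free A2,Mu1,Ld1,B0 rp1 wp3
slot 3 (ALU): stall RD_PORT — free A2,Mu1,Ld1,B0 rp1 wp3
slot 4 (ALU): stall RD_PORT — free A2,Mu1,Ld1,B0 rp1 wp3
slot 5 (MEM): stall WAW — free A2,Mu1,Ld1,B0 rp1 wp3
slot 6 (ALU): stall RD_PORT — free A2,Mu1,Ld1,B0 rp1 wp3
slot 7 (ALU): stall RD_PORT — free A2,Mu1,Ld1,B0 rp1 wp3

reason(slot 6) = RD_PORT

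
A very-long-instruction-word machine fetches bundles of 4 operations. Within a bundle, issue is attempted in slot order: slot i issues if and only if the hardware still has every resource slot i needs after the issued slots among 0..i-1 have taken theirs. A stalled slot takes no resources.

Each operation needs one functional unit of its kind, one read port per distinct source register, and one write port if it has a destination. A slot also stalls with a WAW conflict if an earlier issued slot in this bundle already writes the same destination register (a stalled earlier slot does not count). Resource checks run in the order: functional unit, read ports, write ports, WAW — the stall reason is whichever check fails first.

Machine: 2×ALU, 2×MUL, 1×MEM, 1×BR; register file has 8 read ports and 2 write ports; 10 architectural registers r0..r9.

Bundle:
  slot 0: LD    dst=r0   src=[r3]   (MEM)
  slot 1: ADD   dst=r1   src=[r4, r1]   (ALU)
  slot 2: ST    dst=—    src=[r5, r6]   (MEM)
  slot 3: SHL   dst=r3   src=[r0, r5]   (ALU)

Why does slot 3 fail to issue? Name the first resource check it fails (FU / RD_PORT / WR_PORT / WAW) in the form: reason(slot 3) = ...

reason(slot 3) = WR_PORT

  0. MEM→r0 ⇒ go  {2A/2Mu/0Ld/1B | 7r 1w}
  1. ALU→r1 ⇒ go  {1A/2Mu/0Ld/1B | 5r 0w}
  2. MEM ⇒ no(FU)  {1A/2Mu/0Ld/1B | 5r 0w}
  3. ALU→r3 ⇒ no(WR_PORT)  {1A/2Mu/0Ld/1B | 5r 0w}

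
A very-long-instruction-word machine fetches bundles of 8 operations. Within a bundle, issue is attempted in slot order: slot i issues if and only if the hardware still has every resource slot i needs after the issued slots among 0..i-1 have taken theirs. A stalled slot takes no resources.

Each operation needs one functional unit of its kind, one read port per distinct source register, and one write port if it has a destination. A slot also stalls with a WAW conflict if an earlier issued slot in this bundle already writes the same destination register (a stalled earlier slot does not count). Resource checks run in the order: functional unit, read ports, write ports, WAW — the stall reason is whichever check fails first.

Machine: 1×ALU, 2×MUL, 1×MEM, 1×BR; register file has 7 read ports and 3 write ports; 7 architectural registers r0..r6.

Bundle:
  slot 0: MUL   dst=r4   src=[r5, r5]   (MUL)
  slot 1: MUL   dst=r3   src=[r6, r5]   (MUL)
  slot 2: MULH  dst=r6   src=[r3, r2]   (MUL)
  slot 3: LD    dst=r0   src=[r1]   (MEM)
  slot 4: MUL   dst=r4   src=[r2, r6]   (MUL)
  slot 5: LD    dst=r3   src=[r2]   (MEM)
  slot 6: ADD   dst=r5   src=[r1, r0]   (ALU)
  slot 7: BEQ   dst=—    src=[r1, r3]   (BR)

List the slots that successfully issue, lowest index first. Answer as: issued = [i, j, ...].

issued = [0, 1, 3, 7]

#0 MUL src=r5,r5 dispatched  <A:1 Mu:1 Ld:1 B:1 rd:6 wr:2>
#1 MUL src=r6,r5 dispatched  <A:1 Mu:0 Ld:1 B:1 rd:4 wr:1>
#2 MUL src=r3,r2 held:FU  <A:1 Mu:0 Ld:1 B:1 rd:4 wr:1>
#3 MEM src=r1 dispatched  <A:1 Mu:0 Ld:0 B:1 rd:3 wr:0>
#4 MUL src=r2,r6 held:FU  <A:1 Mu:0 Ld:0 B:1 rd:3 wr:0>
#5 MEM src=r2 held:FU  <A:1 Mu:0 Ld:0 B:1 rd:3 wr:0>
#6 ALU src=r1,r0 held:WR_PORT  <A:1 Mu:0 Ld:0 B:1 rd:3 wr:0>
#7 BR src=r1,r3 dispatched  <A:1 Mu:0 Ld:0 B:0 rd:1 wr:0>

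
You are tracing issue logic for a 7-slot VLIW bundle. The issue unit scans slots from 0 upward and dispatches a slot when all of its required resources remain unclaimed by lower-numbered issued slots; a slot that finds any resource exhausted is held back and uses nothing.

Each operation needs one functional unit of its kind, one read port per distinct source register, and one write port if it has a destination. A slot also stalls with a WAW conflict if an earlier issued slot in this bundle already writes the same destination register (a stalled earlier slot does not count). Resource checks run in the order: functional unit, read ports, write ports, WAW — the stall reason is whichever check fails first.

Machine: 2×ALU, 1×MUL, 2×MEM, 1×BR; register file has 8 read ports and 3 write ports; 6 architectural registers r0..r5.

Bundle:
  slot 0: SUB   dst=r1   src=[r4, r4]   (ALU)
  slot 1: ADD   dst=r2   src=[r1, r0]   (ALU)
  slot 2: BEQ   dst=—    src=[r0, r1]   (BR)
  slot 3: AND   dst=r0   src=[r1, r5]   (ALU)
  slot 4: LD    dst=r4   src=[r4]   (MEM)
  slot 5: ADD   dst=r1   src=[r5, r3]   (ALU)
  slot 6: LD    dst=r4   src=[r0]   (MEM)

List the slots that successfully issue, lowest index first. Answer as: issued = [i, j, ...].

slot 0 (ALU): ISSUE — free A1,Mu1,Ld2,B1 rp7 wp2
slot 1 (ALU): ISSUE — free A0,Mu1,Ld2,B1 rp5 wp1
slot 2 (BR): ISSUE — free A0,Mu1,Ld2,B0 rp3 wp1
slot 3 (ALU): stall FU — free A0,Mu1,Ld2,B0 rp3 wp1
slot 4 (MEM): ISSUE — free A0,Mu1,Ld1,B0 rp2 wp0
slot 5 (ALU): stall FU — free A0,Mu1,Ld1,B0 rp2 wp0
slot 6 (MEM): stall WR_PORT — free A0,Mu1,Ld1,B0 rp2 wp0

issued = [0, 1, 2, 4]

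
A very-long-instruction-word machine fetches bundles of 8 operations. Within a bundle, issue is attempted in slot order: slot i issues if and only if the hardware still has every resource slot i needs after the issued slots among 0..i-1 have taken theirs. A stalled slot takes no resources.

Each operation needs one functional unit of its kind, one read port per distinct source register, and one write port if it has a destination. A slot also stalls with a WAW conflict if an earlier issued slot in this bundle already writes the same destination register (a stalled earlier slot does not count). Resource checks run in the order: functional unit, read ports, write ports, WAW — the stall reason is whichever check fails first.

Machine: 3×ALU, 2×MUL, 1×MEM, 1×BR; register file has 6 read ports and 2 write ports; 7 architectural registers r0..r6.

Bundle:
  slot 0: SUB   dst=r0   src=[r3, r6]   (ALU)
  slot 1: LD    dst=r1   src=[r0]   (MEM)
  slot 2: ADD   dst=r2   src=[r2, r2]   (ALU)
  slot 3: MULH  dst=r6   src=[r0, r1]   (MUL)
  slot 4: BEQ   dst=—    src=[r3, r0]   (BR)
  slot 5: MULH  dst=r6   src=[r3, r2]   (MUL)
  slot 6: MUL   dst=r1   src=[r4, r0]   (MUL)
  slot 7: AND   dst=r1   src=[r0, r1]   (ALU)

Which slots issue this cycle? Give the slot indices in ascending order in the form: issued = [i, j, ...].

#0 ALU src=r3,r6 dispatched  <A:2 Mu:2 Ld:1 B:1 rd:4 wr:1>
#1 MEM src=r0 dispatched  <A:2 Mu:2 Ld:0 B:1 rd:3 wr:0>
#2 ALU src=r2,r2 held:WR_PORT  <A:2 Mu:2 Ld:0 B:1 rd:3 wr:0>
#3 MUL src=r0,r1 held:WR_PORT  <A:2 Mu:2 Ld:0 B:1 rd:3 wr:0>
#4 BR src=r3,r0 dispatched  <A:2 Mu:2 Ld:0 B:0 rd:1 wr:0>
#5 MUL src=r3,r2 held:RD_PORT  <A:2 Mu:2 Ld:0 B:0 rd:1 wr:0>
#6 MUL src=r4,r0 held:RD_PORT  <A:2 Mu:2 Ld:0 B:0 rd:1 wr:0>
#7 ALU src=r0,r1 held:RD_PORT  <A:2 Mu:2 Ld:0 B:0 rd:1 wr:0>

issued = [0, 1, 4]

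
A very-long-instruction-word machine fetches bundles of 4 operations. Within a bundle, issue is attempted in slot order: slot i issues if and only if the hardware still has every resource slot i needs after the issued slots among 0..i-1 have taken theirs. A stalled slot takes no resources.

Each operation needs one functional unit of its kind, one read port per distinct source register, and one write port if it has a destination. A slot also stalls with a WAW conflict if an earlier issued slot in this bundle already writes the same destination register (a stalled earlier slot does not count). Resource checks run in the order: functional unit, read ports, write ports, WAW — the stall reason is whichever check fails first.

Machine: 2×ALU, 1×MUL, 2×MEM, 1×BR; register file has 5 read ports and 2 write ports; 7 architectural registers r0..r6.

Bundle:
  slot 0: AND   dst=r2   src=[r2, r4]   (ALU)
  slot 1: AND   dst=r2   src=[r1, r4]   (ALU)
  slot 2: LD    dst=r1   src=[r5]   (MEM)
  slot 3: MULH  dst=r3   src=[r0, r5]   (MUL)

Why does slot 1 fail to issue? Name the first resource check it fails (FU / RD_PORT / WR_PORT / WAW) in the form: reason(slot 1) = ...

reason(slot 1) = WAW

#0 ALU src=r2,r4 dispatched  <A:1 Mu:1 Ld:2 B:1 rd:3 wr:1>
#1 ALU src=r1,r4 held:WAW  <A:1 Mu:1 Ld:2 B:1 rd:3 wr:1>
#2 MEM src=r5 dispatched  <A:1 Mu:1 Ld:1 B:1 rd:2 wr:0>
#3 MUL src=r0,r5 held:WR_PORT  <A:1 Mu:1 Ld:1 B:1 rd:2 wr:0>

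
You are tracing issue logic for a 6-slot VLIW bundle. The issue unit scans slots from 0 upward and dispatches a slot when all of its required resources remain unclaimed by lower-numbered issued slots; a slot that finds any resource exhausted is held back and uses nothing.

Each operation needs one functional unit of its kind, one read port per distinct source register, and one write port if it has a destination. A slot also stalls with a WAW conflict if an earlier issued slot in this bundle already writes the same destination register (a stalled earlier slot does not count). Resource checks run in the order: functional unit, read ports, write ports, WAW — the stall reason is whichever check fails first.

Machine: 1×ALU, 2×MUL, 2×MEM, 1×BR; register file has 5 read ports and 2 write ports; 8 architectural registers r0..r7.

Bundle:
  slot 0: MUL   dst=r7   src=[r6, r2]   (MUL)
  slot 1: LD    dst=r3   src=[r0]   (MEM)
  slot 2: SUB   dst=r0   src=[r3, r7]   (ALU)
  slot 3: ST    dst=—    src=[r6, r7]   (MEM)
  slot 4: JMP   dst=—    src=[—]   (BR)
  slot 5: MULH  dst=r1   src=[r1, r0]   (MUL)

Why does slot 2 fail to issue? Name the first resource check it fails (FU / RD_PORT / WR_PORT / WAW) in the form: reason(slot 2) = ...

#0 MUL src=r6,r2 dispatched  <A:1 Mu:1 Ld:2 B:1 rd:3 wr:1>
#1 MEM src=r0 dispatched  <A:1 Mu:1 Ld:1 B:1 rd:2 wr:0>
#2 ALU src=r3,r7 held:WR_PORT  <A:1 Mu:1 Ld:1 B:1 rd:2 wr:0>
#3 MEM src=r6,r7 dispatched  <A:1 Mu:1 Ld:0 B:1 rd:0 wr:0>
#4 BR src=- dispatched  <A:1 Mu:1 Ld:0 B:0 rd:0 wr:0>
#5 MUL src=r1,r0 held:RD_PORT  <A:1 Mu:1 Ld:0 B:0 rd:0 wr:0>

reason(slot 2) = WR_PORT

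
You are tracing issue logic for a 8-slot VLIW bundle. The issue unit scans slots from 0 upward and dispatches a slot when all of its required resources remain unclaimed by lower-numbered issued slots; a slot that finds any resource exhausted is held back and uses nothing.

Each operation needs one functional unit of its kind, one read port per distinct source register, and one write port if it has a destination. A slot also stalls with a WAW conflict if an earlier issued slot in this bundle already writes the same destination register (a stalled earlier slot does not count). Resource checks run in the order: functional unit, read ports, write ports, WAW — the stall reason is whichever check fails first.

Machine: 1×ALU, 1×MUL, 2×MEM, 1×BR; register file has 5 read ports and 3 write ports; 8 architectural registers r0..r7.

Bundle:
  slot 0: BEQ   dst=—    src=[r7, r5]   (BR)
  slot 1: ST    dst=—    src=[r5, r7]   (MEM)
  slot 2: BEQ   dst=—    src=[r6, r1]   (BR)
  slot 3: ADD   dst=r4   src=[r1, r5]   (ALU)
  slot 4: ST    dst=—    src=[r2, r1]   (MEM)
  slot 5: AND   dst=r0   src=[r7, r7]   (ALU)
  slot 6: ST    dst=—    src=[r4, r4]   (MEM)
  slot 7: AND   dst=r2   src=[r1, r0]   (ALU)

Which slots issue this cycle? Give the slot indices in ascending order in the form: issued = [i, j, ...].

#0 BR src=r7,r5 dispatched  <A:1 Mu:1 Ld:2 B:0 rd:3 wr:3>
#1 MEM src=r5,r7 dispatched  <A:1 Mu:1 Ld:1 B:0 rd:1 wr:3>
#2 BR src=r6,r1 held:FU  <A:1 Mu:1 Ld:1 B:0 rd:1 wr:3>
#3 ALU src=r1,r5 held:RD_PORT  <A:1 Mu:1 Ld:1 B:0 rd:1 wr:3>
#4 MEM src=r2,r1 held:RD_PORT  <A:1 Mu:1 Ld:1 B:0 rd:1 wr:3>
#5 ALU src=r7,r7 dispatched  <A:0 Mu:1 Ld:1 B:0 rd:0 wr:2>
#6 MEM src=r4,r4 held:RD_PORT  <A:0 Mu:1 Ld:1 B:0 rd:0 wr:2>
#7 ALU src=r1,r0 held:FU  <A:0 Mu:1 Ld:1 B:0 rd:0 wr:2>

issued = [0, 1, 5]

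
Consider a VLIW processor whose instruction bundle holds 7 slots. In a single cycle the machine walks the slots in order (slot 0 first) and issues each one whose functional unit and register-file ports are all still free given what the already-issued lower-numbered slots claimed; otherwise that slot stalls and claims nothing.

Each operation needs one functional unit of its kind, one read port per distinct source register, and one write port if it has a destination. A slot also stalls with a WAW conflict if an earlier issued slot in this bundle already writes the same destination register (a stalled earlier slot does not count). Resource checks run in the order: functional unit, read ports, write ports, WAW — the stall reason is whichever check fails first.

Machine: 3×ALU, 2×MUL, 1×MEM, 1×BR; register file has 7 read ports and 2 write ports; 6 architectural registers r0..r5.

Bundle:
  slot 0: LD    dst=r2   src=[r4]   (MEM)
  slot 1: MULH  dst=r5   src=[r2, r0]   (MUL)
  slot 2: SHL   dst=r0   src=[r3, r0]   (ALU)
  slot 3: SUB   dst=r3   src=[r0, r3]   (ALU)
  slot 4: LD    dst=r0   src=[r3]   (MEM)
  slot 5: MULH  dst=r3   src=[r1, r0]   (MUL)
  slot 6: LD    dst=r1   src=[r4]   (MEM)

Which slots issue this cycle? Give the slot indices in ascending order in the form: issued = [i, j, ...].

#0 MEM src=r4 dispatched  <A:3 Mu:2 Ld:0 B:1 rd:6 wr:1>
#1 MUL src=r2,r0 dispatched  <A:3 Mu:1 Ld:0 B:1 rd:4 wr:0>
#2 ALU src=r3,r0 held:WR_PORT  <A:3 Mu:1 Ld:0 B:1 rd:4 wr:0>
#3 ALU src=r0,r3 held:WR_PORT  <A:3 Mu:1 Ld:0 B:1 rd:4 wr:0>
#4 MEM src=r3 held:FU  <A:3 Mu:1 Ld:0 B:1 rd:4 wr:0>
#5 MUL src=r1,r0 held:WR_PORT  <A:3 Mu:1 Ld:0 B:1 rd:4 wr:0>
#6 MEM src=r4 held:FU  <A:3 Mu:1 Ld:0 B:1 rd:4 wr:0>

issued = [0, 1]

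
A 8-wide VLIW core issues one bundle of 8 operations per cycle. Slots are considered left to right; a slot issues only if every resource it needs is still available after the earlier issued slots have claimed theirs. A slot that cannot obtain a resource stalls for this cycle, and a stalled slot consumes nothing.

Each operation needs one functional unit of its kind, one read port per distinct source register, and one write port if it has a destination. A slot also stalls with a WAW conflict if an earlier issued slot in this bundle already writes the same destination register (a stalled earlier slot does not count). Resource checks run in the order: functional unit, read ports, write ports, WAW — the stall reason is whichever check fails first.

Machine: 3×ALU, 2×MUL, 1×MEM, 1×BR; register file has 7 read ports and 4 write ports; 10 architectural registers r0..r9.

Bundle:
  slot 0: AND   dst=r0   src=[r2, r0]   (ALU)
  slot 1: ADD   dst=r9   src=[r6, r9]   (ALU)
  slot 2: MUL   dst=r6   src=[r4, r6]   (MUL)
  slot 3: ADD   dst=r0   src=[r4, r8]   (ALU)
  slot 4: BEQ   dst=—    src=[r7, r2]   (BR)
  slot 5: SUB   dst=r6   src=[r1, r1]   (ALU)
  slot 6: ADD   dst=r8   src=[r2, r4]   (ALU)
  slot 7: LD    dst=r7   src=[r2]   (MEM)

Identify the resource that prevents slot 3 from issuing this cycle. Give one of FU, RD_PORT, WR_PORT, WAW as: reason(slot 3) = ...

reason(slot 3) = RD_PORT

  0. ALU→r0 ⇒ go  {2A/2Mu/1Ld/1B | 5r 3w}
  1. ALU→r9 ⇒ go  {1A/2Mu/1Ld/1B | 3r 2w}
  2. MUL→r6 ⇒ go  {1A/1Mu/1Ld/1B | 1r 1w}
  3. ALU→r0 ⇒ no(RD_PORT)  {1A/1Mu/1Ld/1B | 1r 1w}
  4. BR ⇒ no(RD_PORT)  {1A/1Mu/1Ld/1B | 1r 1w}
  5. ALU→r6 ⇒ no(WAW)  {1A/1Mu/1Ld/1B | 1r 1w}
  6. ALU→r8 ⇒ no(RD_PORT)  {1A/1Mu/1Ld/1B | 1r 1w}
  7. MEM→r7 ⇒ go  {1A/1Mu/0Ld/1B | 0r 0w}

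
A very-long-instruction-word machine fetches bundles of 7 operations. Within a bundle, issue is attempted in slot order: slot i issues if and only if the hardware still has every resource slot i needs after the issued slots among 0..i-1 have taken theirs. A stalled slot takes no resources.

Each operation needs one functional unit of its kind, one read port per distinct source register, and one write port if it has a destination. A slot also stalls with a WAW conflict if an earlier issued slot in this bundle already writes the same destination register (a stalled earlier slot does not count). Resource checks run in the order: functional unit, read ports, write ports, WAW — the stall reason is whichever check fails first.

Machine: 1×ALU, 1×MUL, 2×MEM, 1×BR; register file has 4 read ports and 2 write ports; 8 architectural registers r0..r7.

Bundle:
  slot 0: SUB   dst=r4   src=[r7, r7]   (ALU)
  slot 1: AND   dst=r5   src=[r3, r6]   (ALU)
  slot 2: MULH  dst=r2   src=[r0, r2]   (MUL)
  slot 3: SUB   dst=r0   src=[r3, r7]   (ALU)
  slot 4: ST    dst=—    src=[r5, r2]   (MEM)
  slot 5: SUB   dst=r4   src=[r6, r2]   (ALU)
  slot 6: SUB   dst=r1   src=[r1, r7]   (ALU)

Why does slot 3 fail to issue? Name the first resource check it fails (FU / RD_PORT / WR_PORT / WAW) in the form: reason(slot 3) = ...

[0] ALU needs rd=1 wr=1: ok; after: ALU=0 MUL=1 MEM=2 BR=1, R=3, W=1
[1] ALU needs rd=2 wr=1: FU; after: ALU=0 MUL=1 MEM=2 BR=1, R=3, W=1
[2] MUL needs rd=2 wr=1: ok; after: ALU=0 MUL=0 MEM=2 BR=1, R=1, W=0
[3] ALU needs rd=2 wr=1: FU; after: ALU=0 MUL=0 MEM=2 BR=1, R=1, W=0
[4] MEM needs rd=2 wr=0: RD_PORT; after: ALU=0 MUL=0 MEM=2 BR=1, R=1, W=0
[5] ALU needs rd=2 wr=1: FU; after: ALU=0 MUL=0 MEM=2 BR=1, R=1, W=0
[6] ALU needs rd=2 wr=1: FU; after: ALU=0 MUL=0 MEM=2 BR=1, R=1, W=0

reason(slot 3) = FU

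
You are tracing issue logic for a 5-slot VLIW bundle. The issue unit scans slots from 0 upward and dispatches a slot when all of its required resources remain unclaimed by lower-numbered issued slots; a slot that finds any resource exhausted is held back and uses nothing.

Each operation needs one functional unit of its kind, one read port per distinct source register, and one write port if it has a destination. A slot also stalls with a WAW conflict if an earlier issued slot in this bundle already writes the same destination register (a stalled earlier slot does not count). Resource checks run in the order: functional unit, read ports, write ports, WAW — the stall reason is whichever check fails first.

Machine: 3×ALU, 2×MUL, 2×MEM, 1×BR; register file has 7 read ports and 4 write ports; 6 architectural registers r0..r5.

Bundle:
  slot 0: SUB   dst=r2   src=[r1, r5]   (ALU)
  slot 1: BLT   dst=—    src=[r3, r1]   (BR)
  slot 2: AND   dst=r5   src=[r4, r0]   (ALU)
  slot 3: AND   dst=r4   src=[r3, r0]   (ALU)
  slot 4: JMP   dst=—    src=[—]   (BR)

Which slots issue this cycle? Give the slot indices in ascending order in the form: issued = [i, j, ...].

  0. ALU→r2 ⇒ go  {2A/2Mu/2Ld/1B | 5r 3w}
  1. BR ⇒ go  {2A/2Mu/2Ld/0B | 3r 3w}
  2. ALU→r5 ⇒ go  {1A/2Mu/2Ld/0B | 1r 2w}
  3. ALU→r4 ⇒ no(RD_PORT)  {1A/2Mu/2Ld/0B | 1r 2w}
  4. BR ⇒ no(FU)  {1A/2Mu/2Ld/0B | 1r 2w}

issued = [0, 1, 2]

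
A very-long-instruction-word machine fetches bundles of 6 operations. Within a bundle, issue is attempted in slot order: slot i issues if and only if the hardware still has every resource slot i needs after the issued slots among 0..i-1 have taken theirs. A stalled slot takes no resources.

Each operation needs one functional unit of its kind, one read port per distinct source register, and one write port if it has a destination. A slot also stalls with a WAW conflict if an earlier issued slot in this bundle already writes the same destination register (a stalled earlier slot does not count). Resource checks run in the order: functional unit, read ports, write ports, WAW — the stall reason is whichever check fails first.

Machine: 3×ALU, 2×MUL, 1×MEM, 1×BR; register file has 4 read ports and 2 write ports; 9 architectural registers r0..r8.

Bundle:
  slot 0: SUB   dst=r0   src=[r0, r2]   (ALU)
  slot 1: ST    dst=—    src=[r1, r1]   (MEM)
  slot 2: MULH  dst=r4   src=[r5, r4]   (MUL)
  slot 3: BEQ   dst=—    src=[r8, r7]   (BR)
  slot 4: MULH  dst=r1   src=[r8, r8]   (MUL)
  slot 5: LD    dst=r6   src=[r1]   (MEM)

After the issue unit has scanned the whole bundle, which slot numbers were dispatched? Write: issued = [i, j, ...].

issued = [0, 1, 4]

[0] ALU needs rd=2 wr=1: ok; after: ALU=2 MUL=2 MEM=1 BR=1, R=2, W=1
[1] MEM needs rd=1 wr=0: ok; after: ALU=2 MUL=2 MEM=0 BR=1, R=1, W=1
[2] MUL needs rd=2 wr=1: RD_PORT; after: ALU=2 MUL=2 MEM=0 BR=1, R=1, W=1
[3] BR needs rd=2 wr=0: RD_PORT; after: ALU=2 MUL=2 MEM=0 BR=1, R=1, W=1
[4] MUL needs rd=1 wr=1: ok; after: ALU=2 MUL=1 MEM=0 BR=1, R=0, W=0
[5] MEM needs rd=1 wr=1: FU; after: ALU=2 MUL=1 MEM=0 BR=1, R=0, W=0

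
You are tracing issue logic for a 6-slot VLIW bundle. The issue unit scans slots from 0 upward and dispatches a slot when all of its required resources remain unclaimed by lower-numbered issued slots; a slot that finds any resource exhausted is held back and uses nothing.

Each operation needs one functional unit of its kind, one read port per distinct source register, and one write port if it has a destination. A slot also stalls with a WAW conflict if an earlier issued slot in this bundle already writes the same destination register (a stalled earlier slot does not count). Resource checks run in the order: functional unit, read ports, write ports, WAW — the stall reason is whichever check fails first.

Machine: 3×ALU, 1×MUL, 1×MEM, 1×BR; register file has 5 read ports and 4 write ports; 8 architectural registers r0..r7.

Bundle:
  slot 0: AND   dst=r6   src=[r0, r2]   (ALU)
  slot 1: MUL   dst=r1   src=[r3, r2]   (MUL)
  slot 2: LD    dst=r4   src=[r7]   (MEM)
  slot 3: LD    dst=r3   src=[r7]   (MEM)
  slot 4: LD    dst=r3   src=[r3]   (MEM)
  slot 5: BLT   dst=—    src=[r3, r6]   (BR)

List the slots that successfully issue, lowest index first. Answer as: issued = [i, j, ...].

issued = [0, 1, 2]

  0. ALU→r6 ⇒ go  {2A/1Mu/1Ld/1B | 3r 3w}
  1. MUL→r1 ⇒ go  {2A/0Mu/1Ld/1B | 1r 2w}
  2. MEM→r4 ⇒ go  {2A/0Mu/0Ld/1B | 0r 1w}
  3. MEM→r3 ⇒ no(FU)  {2A/0Mu/0Ld/1B | 0r 1w}
  4. MEM→r3 ⇒ no(FU)  {2A/0Mu/0Ld/1B | 0r 1w}
  5. BR ⇒ no(RD_PORT)  {2A/0Mu/0Ld/1B | 0r 1w}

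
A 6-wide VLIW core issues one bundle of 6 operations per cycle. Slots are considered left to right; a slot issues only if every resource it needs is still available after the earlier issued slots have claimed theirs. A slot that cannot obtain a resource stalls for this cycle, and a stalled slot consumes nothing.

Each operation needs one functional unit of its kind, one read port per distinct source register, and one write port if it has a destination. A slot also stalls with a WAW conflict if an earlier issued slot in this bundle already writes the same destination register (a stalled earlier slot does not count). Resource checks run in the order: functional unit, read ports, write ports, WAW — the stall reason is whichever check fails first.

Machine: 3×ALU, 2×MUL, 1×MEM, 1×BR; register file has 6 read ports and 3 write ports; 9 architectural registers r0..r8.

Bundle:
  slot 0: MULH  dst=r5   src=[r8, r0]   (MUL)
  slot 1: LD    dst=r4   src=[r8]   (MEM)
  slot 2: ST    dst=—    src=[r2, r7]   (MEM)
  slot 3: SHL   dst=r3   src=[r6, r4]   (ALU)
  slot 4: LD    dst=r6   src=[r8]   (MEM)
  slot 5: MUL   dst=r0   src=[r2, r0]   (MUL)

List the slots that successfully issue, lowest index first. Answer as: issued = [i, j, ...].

issued = [0, 1, 3]

#0 MUL src=r8,r0 dispatched  <A:3 Mu:1 Ld:1 B:1 rd:4 wr:2>
#1 MEM src=r8 dispatched  <A:3 Mu:1 Ld:0 B:1 rd:3 wr:1>
#2 MEM src=r2,r7 held:FU  <A:3 Mu:1 Ld:0 B:1 rd:3 wr:1>
#3 ALU src=r6,r4 dispatched  <A:2 Mu:1 Ld:0 B:1 rd:1 wr:0>
#4 MEM src=r8 held:FU  <A:2 Mu:1 Ld:0 B:1 rd:1 wr:0>
#5 MUL src=r2,r0 held:RD_PORT  <A:2 Mu:1 Ld:0 B:1 rd:1 wr:0>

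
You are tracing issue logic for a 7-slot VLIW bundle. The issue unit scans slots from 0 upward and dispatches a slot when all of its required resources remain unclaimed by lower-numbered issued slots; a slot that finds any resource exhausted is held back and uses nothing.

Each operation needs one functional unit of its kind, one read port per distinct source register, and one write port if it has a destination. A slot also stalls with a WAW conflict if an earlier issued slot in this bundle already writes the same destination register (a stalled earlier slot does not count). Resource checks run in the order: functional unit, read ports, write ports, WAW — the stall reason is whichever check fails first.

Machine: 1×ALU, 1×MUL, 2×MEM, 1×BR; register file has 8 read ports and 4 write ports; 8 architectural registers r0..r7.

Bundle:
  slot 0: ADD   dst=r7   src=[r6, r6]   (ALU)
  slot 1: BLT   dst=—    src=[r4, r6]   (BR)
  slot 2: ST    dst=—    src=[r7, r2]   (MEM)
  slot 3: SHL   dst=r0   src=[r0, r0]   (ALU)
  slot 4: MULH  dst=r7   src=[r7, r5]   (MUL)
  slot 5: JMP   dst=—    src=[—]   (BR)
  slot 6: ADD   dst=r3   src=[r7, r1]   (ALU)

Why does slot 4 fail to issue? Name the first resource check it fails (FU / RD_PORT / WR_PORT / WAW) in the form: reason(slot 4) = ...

reason(slot 4) = WAW

(0) want 1×ALU +1rd +1wr — yes → AL0|MU1|ME2|BR1|rd7|wr3
(1) want 1×BR +2rd +0wr — yes → AL0|MU1|ME2|BR0|rd5|wr3
(2) want 1×MEM +2rd +0wr — yes → AL0|MU1|ME1|BR0|rd3|wr3
(3) want 1×ALU +1rd +1wr — FU → AL0|MU1|ME1|BR0|rd3|wr3
(4) want 1×MUL +2rd +1wr — WAW → AL0|MU1|ME1|BR0|rd3|wr3
(5) want 1×BR +0rd +0wr — FU → AL0|MU1|ME1|BR0|rd3|wr3
(6) want 1×ALU +2rd +1wr — FU → AL0|MU1|ME1|BR0|rd3|wr3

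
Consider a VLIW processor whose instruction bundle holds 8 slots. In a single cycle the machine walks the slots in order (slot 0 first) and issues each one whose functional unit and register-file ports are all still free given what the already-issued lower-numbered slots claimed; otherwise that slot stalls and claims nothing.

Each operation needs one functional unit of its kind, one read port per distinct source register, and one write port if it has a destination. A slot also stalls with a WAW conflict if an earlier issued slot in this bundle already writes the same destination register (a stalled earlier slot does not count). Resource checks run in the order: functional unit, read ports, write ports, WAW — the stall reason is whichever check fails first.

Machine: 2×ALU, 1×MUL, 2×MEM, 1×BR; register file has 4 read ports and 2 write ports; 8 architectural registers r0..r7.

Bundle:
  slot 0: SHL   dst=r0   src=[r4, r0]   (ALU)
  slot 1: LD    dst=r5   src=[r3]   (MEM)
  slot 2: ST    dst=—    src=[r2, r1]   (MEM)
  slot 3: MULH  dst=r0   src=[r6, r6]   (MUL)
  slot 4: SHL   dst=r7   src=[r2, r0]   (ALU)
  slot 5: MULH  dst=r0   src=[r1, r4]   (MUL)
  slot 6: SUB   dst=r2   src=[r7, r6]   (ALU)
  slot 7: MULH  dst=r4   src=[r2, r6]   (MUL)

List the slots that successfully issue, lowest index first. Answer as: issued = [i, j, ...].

(0) want 1×ALU +2rd +1wr — yes → AL1|MU1|ME2|BR1|rd2|wr1
(1) want 1×MEM +1rd +1wr — yes → AL1|MU1|ME1|BR1|rd1|wr0
(2) want 1×MEM +2rd +0wr — RD_PORT → AL1|MU1|ME1|BR1|rd1|wr0
(3) want 1×MUL +1rd +1wr — WR_PORT → AL1|MU1|ME1|BR1|rd1|wr0
(4) want 1×ALU +2rd +1wr — RD_PORT → AL1|MU1|ME1|BR1|rd1|wr0
(5) want 1×MUL +2rd +1wr — RD_PORT → AL1|MU1|ME1|BR1|rd1|wr0
(6) want 1×ALU +2rd +1wr — RD_PORT → AL1|MU1|ME1|BR1|rd1|wr0
(7) want 1×MUL +2rd +1wr — RD_PORT → AL1|MU1|ME1|BR1|rd1|wr0

issued = [0, 1]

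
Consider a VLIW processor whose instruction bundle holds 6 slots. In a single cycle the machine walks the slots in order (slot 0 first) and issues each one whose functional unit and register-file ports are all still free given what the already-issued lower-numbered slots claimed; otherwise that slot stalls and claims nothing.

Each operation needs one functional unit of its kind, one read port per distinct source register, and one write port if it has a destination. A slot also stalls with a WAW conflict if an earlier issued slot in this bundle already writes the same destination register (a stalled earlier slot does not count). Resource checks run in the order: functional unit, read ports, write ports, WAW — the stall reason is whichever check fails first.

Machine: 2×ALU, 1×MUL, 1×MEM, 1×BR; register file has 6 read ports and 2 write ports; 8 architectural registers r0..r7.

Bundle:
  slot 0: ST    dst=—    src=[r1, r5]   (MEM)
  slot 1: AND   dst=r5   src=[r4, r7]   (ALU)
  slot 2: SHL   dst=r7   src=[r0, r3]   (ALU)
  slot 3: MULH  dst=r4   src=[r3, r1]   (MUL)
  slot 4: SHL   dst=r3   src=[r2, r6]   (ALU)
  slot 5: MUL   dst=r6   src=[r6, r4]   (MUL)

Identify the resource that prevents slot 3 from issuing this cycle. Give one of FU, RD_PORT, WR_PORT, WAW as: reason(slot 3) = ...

  0. MEM ⇒ go  {2A/1Mu/0Ld/1B | 4r 2w}
  1. ALU→r5 ⇒ go  {1A/1Mu/0Ld/1B | 2r 1w}
  2. ALU→r7 ⇒ go  {0A/1Mu/0Ld/1B | 0r 0w}
  3. MUL→r4 ⇒ no(RD_PORT)  {0A/1Mu/0Ld/1B | 0r 0w}
  4. ALU→r3 ⇒ no(FU)  {0A/1Mu/0Ld/1B | 0r 0w}
  5. MUL→r6 ⇒ no(RD_PORT)  {0A/1Mu/0Ld/1B | 0r 0w}

reason(slot 3) = RD_PORT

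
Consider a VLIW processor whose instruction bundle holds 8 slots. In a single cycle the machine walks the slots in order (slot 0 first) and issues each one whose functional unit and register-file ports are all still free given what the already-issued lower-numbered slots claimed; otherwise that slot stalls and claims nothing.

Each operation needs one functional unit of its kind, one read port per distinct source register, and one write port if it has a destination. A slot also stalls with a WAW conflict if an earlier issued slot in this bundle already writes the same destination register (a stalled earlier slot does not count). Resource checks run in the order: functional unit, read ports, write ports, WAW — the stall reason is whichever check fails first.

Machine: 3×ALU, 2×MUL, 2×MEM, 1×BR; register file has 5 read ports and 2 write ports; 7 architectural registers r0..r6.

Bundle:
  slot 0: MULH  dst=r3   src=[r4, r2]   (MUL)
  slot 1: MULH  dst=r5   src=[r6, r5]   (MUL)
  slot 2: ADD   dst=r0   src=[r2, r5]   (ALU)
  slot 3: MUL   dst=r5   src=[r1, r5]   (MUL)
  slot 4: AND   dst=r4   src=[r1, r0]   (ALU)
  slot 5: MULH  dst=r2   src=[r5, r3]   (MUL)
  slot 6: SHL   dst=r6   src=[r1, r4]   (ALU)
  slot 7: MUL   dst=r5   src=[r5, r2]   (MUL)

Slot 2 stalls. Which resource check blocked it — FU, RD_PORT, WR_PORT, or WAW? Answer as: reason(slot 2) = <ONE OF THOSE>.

slot 0 (MUL): ISSUE — free A3,Mu1,Ld2,B1 rp3 wp1
slot 1 (MUL): ISSUE — free A3,Mu0,Ld2,B1 rp1 wp0
slot 2 (ALU): stall RD_PORT — free A3,Mu0,Ld2,B1 rp1 wp0
slot 3 (MUL): stall FU — free A3,Mu0,Ld2,B1 rp1 wp0
slot 4 (ALU): stall RD_PORT — free A3,Mu0,Ld2,B1 rp1 wp0
slot 5 (MUL): stall FU — free A3,Mu0,Ld2,B1 rp1 wp0
slot 6 (ALU): stall RD_PORT — free A3,Mu0,Ld2,B1 rp1 wp0
slot 7 (MUL): stall FU — free A3,Mu0,Ld2,B1 rp1 wp0

reason(slot 2) = RD_PORT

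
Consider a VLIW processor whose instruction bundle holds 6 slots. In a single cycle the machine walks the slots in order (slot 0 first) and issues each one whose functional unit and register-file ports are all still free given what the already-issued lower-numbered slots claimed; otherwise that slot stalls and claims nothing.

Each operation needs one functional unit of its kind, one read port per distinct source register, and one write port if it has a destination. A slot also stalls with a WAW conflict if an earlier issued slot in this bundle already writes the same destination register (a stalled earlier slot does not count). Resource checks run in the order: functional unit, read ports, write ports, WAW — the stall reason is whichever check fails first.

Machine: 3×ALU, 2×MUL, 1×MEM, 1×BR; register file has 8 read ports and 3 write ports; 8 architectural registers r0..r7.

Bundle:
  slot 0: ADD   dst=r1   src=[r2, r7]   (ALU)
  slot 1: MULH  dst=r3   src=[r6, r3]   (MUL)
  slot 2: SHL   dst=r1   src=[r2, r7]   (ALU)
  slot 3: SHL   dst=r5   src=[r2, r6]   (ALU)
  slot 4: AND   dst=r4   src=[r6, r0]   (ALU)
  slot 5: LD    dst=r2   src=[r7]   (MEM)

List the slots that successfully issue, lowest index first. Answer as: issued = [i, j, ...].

issued = [0, 1, 3]

slot 0 (ALU): ISSUE — free A2,Mu2,Ld1,B1 rp6 wp2
slot 1 (MUL): ISSUE — free A2,Mu1,Ld1,B1 rp4 wp1
slot 2 (ALU): stall WAW — free A2,Mu1,Ld1,B1 rp4 wp1
slot 3 (ALU): ISSUE — free A1,Mu1,Ld1,B1 rp2 wp0
slot 4 (ALU): stall WR_PORT — free A1,Mu1,Ld1,B1 rp2 wp0
slot 5 (MEM): stall WR_PORT — free A1,Mu1,Ld1,B1 rp2 wp0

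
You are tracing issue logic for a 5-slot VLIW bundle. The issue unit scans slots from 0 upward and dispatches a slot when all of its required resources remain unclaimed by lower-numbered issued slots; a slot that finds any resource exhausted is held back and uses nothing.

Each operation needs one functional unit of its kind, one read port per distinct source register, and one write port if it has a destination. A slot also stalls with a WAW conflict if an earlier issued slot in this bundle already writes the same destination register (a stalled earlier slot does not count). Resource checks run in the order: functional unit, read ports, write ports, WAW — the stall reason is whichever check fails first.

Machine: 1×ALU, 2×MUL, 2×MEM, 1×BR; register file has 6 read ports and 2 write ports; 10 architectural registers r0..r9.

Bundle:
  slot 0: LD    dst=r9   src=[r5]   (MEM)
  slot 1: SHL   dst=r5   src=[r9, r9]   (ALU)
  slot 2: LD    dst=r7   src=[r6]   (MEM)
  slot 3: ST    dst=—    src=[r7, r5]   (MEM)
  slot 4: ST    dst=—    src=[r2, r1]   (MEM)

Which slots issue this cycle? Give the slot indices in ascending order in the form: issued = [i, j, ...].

  0. MEM→r9 ⇒ go  {1A/2Mu/1Ld/1B | 5r 1w}
  1. ALU→r5 ⇒ go  {0A/2Mu/1Ld/1B | 4r 0w}
  2. MEM→r7 ⇒ no(WR_PORT)  {0A/2Mu/1Ld/1B | 4r 0w}
  3. MEM ⇒ go  {0A/2Mu/0Ld/1B | 2r 0w}
  4. MEM ⇒ no(FU)  {0A/2Mu/0Ld/1B | 2r 0w}

issued = [0, 1, 3]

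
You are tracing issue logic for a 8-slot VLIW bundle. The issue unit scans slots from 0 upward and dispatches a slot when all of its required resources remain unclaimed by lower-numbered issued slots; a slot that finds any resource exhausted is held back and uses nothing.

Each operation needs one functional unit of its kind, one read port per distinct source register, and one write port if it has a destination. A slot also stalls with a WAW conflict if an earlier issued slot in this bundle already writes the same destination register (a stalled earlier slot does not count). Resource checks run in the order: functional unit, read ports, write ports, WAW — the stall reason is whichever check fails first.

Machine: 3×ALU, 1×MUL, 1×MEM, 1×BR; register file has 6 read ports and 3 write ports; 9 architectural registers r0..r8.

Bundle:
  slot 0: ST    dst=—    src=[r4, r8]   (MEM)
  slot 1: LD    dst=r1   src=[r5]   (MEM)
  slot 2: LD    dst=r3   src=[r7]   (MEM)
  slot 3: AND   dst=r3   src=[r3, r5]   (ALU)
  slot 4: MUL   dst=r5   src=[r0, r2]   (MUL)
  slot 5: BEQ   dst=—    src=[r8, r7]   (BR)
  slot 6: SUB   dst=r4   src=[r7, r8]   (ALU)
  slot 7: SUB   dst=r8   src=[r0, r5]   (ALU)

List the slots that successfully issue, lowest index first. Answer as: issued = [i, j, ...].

#0 MEM src=r4,r8 dispatched  <A:3 Mu:1 Ld:0 B:1 rd:4 wr:3>
#1 MEM src=r5 held:FU  <A:3 Mu:1 Ld:0 B:1 rd:4 wr:3>
#2 MEM src=r7 held:FU  <A:3 Mu:1 Ld:0 B:1 rd:4 wr:3>
#3 ALU src=r3,r5 dispatched  <A:2 Mu:1 Ld:0 B:1 rd:2 wr:2>
#4 MUL src=r0,r2 dispatched  <A:2 Mu:0 Ld:0 B:1 rd:0 wr:1>
#5 BR src=r8,r7 held:RD_PORT  <A:2 Mu:0 Ld:0 B:1 rd:0 wr:1>
#6 ALU src=r7,r8 held:RD_PORT  <A:2 Mu:0 Ld:0 B:1 rd:0 wr:1>
#7 ALU src=r0,r5 held:RD_PORT  <A:2 Mu:0 Ld:0 B:1 rd:0 wr:1>

issued = [0, 3, 4]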